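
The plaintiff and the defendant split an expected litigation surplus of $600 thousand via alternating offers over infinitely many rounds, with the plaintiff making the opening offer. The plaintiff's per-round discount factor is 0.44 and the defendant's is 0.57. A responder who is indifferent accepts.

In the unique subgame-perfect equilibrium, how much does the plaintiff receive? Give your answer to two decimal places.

344.37

In a stationary SPE each proposer offers the other exactly their discounted continuation value.
If the plaintiff keeps x when proposing and the defendant keeps y when proposing, then x = 600 − 0.57y and y = 600 − 0.44x.
Solving: x = 600(1 − 0.57) / (1 − 0.44·0.57) = 258 / 0.7492 ≈ 344.3673.
The defendant gets 600 − 344.3673 ≈ 255.6327.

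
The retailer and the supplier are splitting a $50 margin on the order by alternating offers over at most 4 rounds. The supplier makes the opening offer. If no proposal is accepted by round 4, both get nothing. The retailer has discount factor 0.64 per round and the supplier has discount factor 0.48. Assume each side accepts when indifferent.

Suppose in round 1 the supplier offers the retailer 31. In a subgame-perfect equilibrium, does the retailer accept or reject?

Round 4 (the retailer proposes): rejection yields 0 for the supplier; the retailer offers 0 and keeps 50.
Round 3 (the supplier proposes): the retailer can get 50 next round, worth 0.64 × 50 = 32 now; the supplier offers that and keeps 18.
Round 2 (the retailer proposes): the supplier can get 18 next round, worth 0.48 × 18 = 8.64 now. The retailer offers 8.64 and keeps 50 − 8.64 = 41.36.
So by rejecting in round 1, the retailer gets 41.36 next round, worth 0.64 × 41.36 = 26.4704 now.
Offer 31 ≥ 26.4704, so the retailer accepts.

Accept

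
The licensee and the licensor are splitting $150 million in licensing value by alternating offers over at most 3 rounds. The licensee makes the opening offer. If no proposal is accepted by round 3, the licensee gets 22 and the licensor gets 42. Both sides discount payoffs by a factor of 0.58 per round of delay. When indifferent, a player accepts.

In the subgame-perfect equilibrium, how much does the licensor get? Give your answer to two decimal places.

Solve by backward induction from round 3.
Round 3 (the licensee proposes): the licensor gets 42 if talks fail, so the licensee offers 42 and keeps 108.
Round 2 (the licensor proposes): the licensee can get 108 next round, worth 0.58 × 108 = 62.64 now; the licensor offers that and keeps 87.36.
Round 1 (the licensee proposes): the licensor can get 87.36 next round, worth 0.58 × 87.36 = 50.6688 now. The licensee offers 50.6688 and keeps 150 − 50.6688 = 99.3312.

50.67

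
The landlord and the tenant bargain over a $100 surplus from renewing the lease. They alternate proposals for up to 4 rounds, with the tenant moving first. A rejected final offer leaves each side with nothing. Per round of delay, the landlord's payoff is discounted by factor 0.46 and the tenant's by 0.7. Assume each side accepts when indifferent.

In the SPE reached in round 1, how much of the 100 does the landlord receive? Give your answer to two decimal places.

28.61

Work backward from the last round.
Round 4 (the landlord proposes): rejection yields 0 for the tenant; the landlord offers 0 and keeps 100.
Round 3 (the tenant proposes): the landlord can get 100 next round, worth 0.46 × 100 = 46 now; the tenant offers that and keeps 54.
Round 2 (the landlord proposes): the tenant can get 54 next round, worth 0.7 × 54 = 37.8 now; the landlord offers that and keeps 62.2.
Round 1 (the tenant proposes): the landlord can get 62.2 next round, worth 0.46 × 62.2 = 28.612 now; the tenant offers that and keeps 71.388.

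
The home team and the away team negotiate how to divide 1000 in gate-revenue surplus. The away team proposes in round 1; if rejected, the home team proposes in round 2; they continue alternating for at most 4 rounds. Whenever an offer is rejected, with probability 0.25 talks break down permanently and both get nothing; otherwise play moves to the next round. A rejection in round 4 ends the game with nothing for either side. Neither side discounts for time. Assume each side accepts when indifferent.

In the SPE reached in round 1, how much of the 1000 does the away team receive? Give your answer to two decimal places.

390.63

By backward induction:
Round 4 (the home team proposes): rejection yields 0 for the away team; the home team offers 0 and keeps 1000.
Round 3 (the away team proposes): rejecting gives the home team an expected 0.75 × 1000 = 750, so the away team offers 750, keeping 250.
Round 2 (the home team proposes): rejecting gives the away team an expected 0.75 × 250 = 187.5. The home team offers 187.5 and keeps 1000 − 187.5 = 812.5.
Round 1 (the away team proposes): rejecting gives the home team an expected 0.75 × 812.5 = 609.375, so the away team offers 609.375, keeping 390.625.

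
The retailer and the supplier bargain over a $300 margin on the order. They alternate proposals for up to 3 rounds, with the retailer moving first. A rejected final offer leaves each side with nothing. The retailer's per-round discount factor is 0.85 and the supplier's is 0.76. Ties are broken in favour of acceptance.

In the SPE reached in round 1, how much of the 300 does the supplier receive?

Work backward from the last round.
Round 3 (the retailer proposes): rejection yields 0 for the supplier; the retailer offers 0 and keeps 300.
Round 2 (the supplier proposes): the retailer can get 300 next round, worth 0.85 × 300 = 255 now. The supplier offers 255 and keeps 300 − 255 = 45.
Round 1 (the retailer proposes): the supplier can get 45 next round, worth 0.76 × 45 = 34.2 now; the retailer offers that and keeps 265.8.

34.2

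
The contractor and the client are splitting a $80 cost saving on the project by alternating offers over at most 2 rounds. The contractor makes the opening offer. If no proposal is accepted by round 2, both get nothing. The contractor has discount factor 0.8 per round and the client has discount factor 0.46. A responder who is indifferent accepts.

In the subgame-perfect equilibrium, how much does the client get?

36.8

Round 2 (the client proposes): the contractor will accept anything ≥ 0, so the client offers 0 and keeps 80.
Round 1 (the contractor proposes): the client can get 80 next round, worth 0.46 × 80 = 36.8 now; the contractor offers that and keeps 43.2.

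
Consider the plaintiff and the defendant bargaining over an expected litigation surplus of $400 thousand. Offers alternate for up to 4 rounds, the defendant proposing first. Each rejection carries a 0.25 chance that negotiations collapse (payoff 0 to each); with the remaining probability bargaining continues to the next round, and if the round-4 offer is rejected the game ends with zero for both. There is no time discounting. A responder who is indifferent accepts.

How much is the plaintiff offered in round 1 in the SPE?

Round 4 (the plaintiff proposes): the defendant will accept anything ≥ 0, so the plaintiff offers 0 and keeps 400.
Round 3 (the defendant proposes): rejecting gives the plaintiff an expected 0.75 × 400 = 300, so the defendant offers 300, keeping 100.
Round 2 (the plaintiff proposes): rejecting gives the defendant an expected 0.75 × 100 = 75. The plaintiff offers 75 and keeps 400 − 75 = 325.
Round 1 (the defendant proposes): rejecting gives the plaintiff an expected 0.75 × 325 = 243.75. The defendant offers 243.75 and keeps 400 − 243.75 = 156.25.

243.75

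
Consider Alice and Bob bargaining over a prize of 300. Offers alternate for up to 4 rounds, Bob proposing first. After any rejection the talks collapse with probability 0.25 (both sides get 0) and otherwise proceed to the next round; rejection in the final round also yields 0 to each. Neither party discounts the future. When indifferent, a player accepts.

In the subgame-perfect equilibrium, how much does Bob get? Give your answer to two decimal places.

117.19

By backward induction:
Round 4 (Alice proposes): Bob will accept anything ≥ 0, so Alice offers 0 and keeps 300.
Round 3 (Bob proposes): rejecting gives Alice an expected 0.75 × 300 = 225. Bob offers 225 and keeps 300 − 225 = 75.
Round 2 (Alice proposes): rejecting gives Bob an expected 0.75 × 75 = 56.25. Alice offers 56.25 and keeps 300 − 56.25 = 243.75.
Round 1 (Bob proposes): rejecting gives Alice an expected 0.75 × 243.75 = 182.8125. Bob offers 182.8125 and keeps 300 − 182.8125 = 117.1875.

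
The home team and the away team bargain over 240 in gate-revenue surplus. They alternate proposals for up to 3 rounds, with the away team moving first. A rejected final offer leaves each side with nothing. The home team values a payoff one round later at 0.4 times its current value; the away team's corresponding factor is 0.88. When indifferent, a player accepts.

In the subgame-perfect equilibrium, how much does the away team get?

Work backward from the last round.
Round 3 (the away team proposes): the home team will accept anything ≥ 0, so the away team offers 0 and keeps 240.
Round 2 (the home team proposes): the away team can get 240 next round, worth 0.88 × 240 = 211.2 now. The home team offers 211.2 and keeps 240 − 211.2 = 28.8.
Round 1 (the away team proposes): the home team can get 28.8 next round, worth 0.4 × 28.8 = 11.52 now; the away team offers that and keeps 228.48.

228.48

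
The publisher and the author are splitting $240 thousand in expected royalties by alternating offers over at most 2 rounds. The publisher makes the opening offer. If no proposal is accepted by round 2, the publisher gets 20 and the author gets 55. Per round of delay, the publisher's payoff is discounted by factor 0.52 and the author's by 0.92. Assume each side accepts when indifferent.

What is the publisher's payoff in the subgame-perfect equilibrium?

37.6

Round 2 (the author proposes): the publisher gets 20 if talks fail, so the author offers 20 and keeps 220.
Round 1 (the publisher proposes): the author can get 220 next round, worth 0.92 × 220 = 202.4 now. The publisher offers 202.4 and keeps 240 − 202.4 = 37.6.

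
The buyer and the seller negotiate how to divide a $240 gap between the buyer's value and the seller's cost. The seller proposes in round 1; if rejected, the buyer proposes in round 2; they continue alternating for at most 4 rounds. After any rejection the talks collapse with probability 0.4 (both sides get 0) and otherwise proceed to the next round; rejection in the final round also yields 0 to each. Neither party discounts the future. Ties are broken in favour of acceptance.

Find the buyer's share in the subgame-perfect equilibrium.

109.44

By backward induction:
Round 4 (the buyer proposes): the seller will accept anything ≥ 0, so the buyer offers 0 and keeps 240.
Round 3 (the seller proposes): rejecting gives the buyer an expected 0.6 × 240 = 144. The seller offers 144 and keeps 240 − 144 = 96.
Round 2 (the buyer proposes): rejecting gives the seller an expected 0.6 × 96 = 57.6. The buyer offers 57.6 and keeps 240 − 57.6 = 182.4.
Round 1 (the seller proposes): rejecting gives the buyer an expected 0.6 × 182.4 = 109.44; the seller offers that and keeps 130.56.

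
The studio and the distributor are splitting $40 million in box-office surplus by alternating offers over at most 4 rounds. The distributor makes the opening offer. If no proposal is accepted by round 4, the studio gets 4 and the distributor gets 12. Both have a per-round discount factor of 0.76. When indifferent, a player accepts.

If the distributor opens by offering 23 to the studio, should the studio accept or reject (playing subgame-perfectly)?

Accept

Work out the studio's continuation value if the offer is rejected.
Round 4 (the studio proposes): the distributor gets 12 if talks fail, so the studio offers 12 and keeps 28.
Round 3 (the distributor proposes): the studio can get 28 next round, worth 0.76 × 28 = 21.28 now; the distributor offers that and keeps 18.72.
Round 2 (the studio proposes): the distributor can get 18.72 next round, worth 0.76 × 18.72 = 14.2272 now; the studio offers that and keeps 25.7728.
So by rejecting in round 1, the studio gets 25.7728 next round, worth 0.76 × 25.7728 = 19.587328 now.
Offer 23 ≥ 19.587328, so the studio accepts.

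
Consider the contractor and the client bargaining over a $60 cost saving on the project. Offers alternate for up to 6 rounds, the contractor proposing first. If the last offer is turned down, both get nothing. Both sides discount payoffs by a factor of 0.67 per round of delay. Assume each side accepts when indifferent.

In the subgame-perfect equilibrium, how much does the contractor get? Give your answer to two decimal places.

32.68

Work backward from the last round.
Round 6 (the client proposes): rejection yields 0 for the contractor; the client offers 0 and keeps 60.
Round 5 (the contractor proposes): the client can get 60 next round, worth 0.67 × 60 = 40.2 now, so the contractor offers 40.2, keeping 19.8.
Round 4 (the client proposes): the contractor can get 19.8 next round, worth 0.67 × 19.8 = 13.266 now. The client offers 13.266 and keeps 60 − 13.266 = 46.734.
Round 3 (the contractor proposes): the client can get 46.734 next round, worth 0.67 × 46.734 = 31.31178 now. The contractor offers 31.31178 and keeps 60 − 31.31178 = 28.68822.
Round 2 (the client proposes): the contractor can get 28.68822 next round, worth 0.67 × 28.68822 = 19.2211074 now. The client offers 19.2211074 and keeps 60 − 19.2211074 = 40.7788926.
Round 1 (the contractor proposes): the client can get 40.7788926 next round, worth 0.67 × 40.7788926 = 27.321858042 now; the contractor offers that and keeps 32.678141958.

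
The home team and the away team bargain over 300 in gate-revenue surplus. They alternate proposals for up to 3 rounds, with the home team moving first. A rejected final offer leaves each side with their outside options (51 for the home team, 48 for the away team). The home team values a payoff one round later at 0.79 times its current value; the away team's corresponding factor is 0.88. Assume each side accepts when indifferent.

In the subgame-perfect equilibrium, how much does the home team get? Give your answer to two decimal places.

Solve by backward induction from round 3.
Round 3 (the home team proposes): the away team gets 48 if talks fail, so the home team offers 48 and keeps 252.
Round 2 (the away team proposes): the home team can get 252 next round, worth 0.79 × 252 = 199.08 now; the away team offers that and keeps 100.92.
Round 1 (the home team proposes): the away team can get 100.92 next round, worth 0.88 × 100.92 = 88.8096 now, so the home team offers 88.8096, keeping 211.1904.

211.19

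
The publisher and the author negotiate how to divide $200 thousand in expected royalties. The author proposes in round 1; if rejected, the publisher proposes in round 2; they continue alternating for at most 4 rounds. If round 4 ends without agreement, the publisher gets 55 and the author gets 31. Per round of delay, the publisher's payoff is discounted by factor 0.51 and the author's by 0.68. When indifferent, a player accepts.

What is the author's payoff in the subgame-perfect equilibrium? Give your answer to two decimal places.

137.47

Round 4 (the publisher proposes): the author gets 31 if talks fail, so the publisher offers 31 and keeps 169.
Round 3 (the author proposes): the publisher can get 169 next round, worth 0.51 × 169 = 86.19 now. The author offers 86.19 and keeps 200 − 86.19 = 113.81.
Round 2 (the publisher proposes): the author can get 113.81 next round, worth 0.68 × 113.81 = 77.3908 now, so the publisher offers 77.3908, keeping 122.6092.
Round 1 (the author proposes): the publisher can get 122.6092 next round, worth 0.51 × 122.6092 = 62.530692 now, so the author offers 62.530692, keeping 137.469308.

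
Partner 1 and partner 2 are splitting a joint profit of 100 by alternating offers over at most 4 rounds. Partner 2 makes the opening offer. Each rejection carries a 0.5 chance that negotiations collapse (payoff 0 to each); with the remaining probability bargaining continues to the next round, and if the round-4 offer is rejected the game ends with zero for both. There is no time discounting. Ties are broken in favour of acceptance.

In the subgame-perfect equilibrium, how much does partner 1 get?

37.5

Round 4 (partner 1 proposes): rejection yields 0 for partner 2; partner 1 offers 0 and keeps 100.
Round 3 (partner 2 proposes): rejecting gives partner 1 an expected 0.5 × 100 = 50; partner 2 offers that and keeps 50.
Round 2 (partner 1 proposes): rejecting gives partner 2 an expected 0.5 × 50 = 25, so partner 1 offers 25, keeping 75.
Round 1 (partner 2 proposes): rejecting gives partner 1 an expected 0.5 × 75 = 37.5. Partner 2 offers 37.5 and keeps 100 − 37.5 = 62.5.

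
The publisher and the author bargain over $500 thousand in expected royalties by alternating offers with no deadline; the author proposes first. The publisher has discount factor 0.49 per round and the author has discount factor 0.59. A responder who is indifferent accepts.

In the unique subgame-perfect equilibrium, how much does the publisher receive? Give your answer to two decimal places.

141.30

Let x be the author's share when the author proposes and y be the publisher's share when the publisher proposes.
The publisher accepts iff offered ≥ 0.49·y, so x = 500 − 0.49y. Symmetrically y = 500 − 0.59x.
Substituting: x = 500 − 0.49(500 − 0.59x), giving x(1 − 0.59·0.49) = 500(1 − 0.49).
So x = 500 × 0.51 / 0.7109 ≈ 358.7002, and the publisher receives 500 − x ≈ 141.2998.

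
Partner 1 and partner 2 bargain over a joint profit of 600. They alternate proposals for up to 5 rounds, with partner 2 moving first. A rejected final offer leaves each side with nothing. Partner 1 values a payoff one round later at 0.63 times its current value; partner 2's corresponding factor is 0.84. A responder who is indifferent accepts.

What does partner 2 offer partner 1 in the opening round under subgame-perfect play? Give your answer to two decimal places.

Round 5 (partner 2 proposes): partner 1 will accept anything ≥ 0, so partner 2 offers 0 and keeps 600.
Round 4 (partner 1 proposes): partner 2 can get 600 next round, worth 0.84 × 600 = 504 now. Partner 1 offers 504 and keeps 600 − 504 = 96.
Round 3 (partner 2 proposes): partner 1 can get 96 next round, worth 0.63 × 96 = 60.48 now; partner 2 offers that and keeps 539.52.
Round 2 (partner 1 proposes): partner 2 can get 539.52 next round, worth 0.84 × 539.52 = 453.1968 now. Partner 1 offers 453.1968 and keeps 600 − 453.1968 = 146.8032.
Round 1 (partner 2 proposes): partner 1 can get 146.8032 next round, worth 0.63 × 146.8032 = 92.486016 now; partner 2 offers that and keeps 507.513984.

92.49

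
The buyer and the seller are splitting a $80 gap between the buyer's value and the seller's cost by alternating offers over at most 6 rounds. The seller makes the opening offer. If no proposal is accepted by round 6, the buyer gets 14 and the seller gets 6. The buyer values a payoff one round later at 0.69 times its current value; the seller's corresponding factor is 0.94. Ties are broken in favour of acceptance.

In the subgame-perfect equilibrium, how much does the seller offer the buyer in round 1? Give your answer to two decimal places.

By backward induction:
Round 6 (the buyer proposes): the seller gets 6 if talks fail, so the buyer offers 6 and keeps 74.
Round 5 (the seller proposes): the buyer can get 74 next round, worth 0.69 × 74 = 51.06 now; the seller offers that and keeps 28.94.
Round 4 (the buyer proposes): the seller can get 28.94 next round, worth 0.94 × 28.94 = 27.2036 now. The buyer offers 27.2036 and keeps 80 − 27.2036 = 52.7964.
Round 3 (the seller proposes): the buyer can get 52.7964 next round, worth 0.69 × 52.7964 = 36.429516 now, so the seller offers 36.429516, keeping 43.570484.
Round 2 (the buyer proposes): the seller can get 43.570484 next round, worth 0.94 × 43.570484 = 40.95625496 now. The buyer offers 40.95625496 and keeps 80 − 40.95625496 = 39.04374504.
Round 1 (the seller proposes): the buyer can get 39.04374504 next round, worth 0.69 × 39.04374504 = 26.9401840776 now, so the seller offers 26.9401840776, keeping 53.0598159224.

26.94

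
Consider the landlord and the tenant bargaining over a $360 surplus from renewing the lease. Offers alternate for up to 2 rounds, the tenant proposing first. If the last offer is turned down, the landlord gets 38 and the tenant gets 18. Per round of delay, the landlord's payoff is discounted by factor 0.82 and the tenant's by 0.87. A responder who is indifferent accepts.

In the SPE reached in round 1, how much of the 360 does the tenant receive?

79.56

Round 2 (the landlord proposes): the tenant gets 18 if talks fail, so the landlord offers 18 and keeps 342.
Round 1 (the tenant proposes): the landlord can get 342 next round, worth 0.82 × 342 = 280.44 now; the tenant offers that and keeps 79.56.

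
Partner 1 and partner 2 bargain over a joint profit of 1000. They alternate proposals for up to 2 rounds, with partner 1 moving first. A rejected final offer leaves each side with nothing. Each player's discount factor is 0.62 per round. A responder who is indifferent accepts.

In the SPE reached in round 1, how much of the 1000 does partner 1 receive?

Round 2 (partner 2 proposes): rejection yields 0 for partner 1; partner 2 offers 0 and keeps 1000.
Round 1 (partner 1 proposes): partner 2 can get 1000 next round, worth 0.62 × 1000 = 620 now; partner 1 offers that and keeps 380.

380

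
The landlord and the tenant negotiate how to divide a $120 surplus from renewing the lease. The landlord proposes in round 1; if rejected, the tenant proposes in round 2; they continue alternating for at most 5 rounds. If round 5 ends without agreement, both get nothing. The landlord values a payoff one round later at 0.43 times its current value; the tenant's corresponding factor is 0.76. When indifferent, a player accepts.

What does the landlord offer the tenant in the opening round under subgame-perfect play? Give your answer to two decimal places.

Round 5 (the landlord proposes): the tenant will accept anything ≥ 0, so the landlord offers 0 and keeps 120.
Round 4 (the tenant proposes): the landlord can get 120 next round, worth 0.43 × 120 = 51.6 now; the tenant offers that and keeps 68.4.
Round 3 (the landlord proposes): the tenant can get 68.4 next round, worth 0.76 × 68.4 = 51.984 now. The landlord offers 51.984 and keeps 120 − 51.984 = 68.016.
Round 2 (the tenant proposes): the landlord can get 68.016 next round, worth 0.43 × 68.016 = 29.24688 now. The tenant offers 29.24688 and keeps 120 − 29.24688 = 90.75312.
Round 1 (the landlord proposes): the tenant can get 90.75312 next round, worth 0.76 × 90.75312 = 68.9723712 now. The landlord offers 68.9723712 and keeps 120 − 68.9723712 = 51.0276288.

68.97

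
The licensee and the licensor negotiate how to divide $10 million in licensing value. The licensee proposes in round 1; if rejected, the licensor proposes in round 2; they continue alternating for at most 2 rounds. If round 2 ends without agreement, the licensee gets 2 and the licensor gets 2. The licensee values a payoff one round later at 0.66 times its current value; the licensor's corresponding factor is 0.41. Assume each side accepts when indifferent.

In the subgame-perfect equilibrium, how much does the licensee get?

6.72

By backward induction:
Round 2 (the licensor proposes): the licensee gets 2 if talks fail, so the licensor offers 2 and keeps 8.
Round 1 (the licensee proposes): the licensor can get 8 next round, worth 0.41 × 8 = 3.28 now. The licensee offers 3.28 and keeps 10 − 3.28 = 6.72.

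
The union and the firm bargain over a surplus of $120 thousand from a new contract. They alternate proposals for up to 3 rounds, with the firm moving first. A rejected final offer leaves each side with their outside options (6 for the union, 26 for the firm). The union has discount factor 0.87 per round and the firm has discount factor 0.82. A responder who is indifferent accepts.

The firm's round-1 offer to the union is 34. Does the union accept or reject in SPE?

Round 3 (the firm proposes): the union gets 6 if talks fail, so the firm offers 6 and keeps 114.
Round 2 (the union proposes): the firm can get 114 next round, worth 0.82 × 114 = 93.48 now; the union offers that and keeps 26.52.
So by rejecting in round 1, the union gets 26.52 next round, worth 0.87 × 26.52 = 23.0724 now.
Offer 34 ≥ 23.0724, so the union accepts.

Accept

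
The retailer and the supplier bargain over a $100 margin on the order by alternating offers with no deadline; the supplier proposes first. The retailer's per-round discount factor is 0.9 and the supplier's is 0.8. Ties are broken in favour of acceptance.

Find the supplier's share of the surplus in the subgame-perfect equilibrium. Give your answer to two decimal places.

35.71

Let x be the supplier's share when the supplier proposes and y be the retailer's share when the retailer proposes.
The retailer accepts iff offered ≥ 0.9·y, so x = 100 − 0.9y. Symmetrically y = 100 − 0.8x.
Substituting: x = 100 − 0.9(100 − 0.8x), giving x(1 − 0.8·0.9) = 100(1 − 0.9).
So x = 100 × 0.1 / 0.28 ≈ 35.7143, and the retailer receives 100 − x ≈ 64.2857.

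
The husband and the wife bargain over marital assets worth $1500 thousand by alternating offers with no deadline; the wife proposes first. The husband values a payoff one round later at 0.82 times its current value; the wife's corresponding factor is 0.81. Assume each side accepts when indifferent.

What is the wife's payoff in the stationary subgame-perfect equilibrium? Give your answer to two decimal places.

804.05

In a stationary SPE each proposer offers the other exactly their discounted continuation value.
If the wife keeps x when proposing and the husband keeps y when proposing, then x = 1500 − 0.82y and y = 1500 − 0.81x.
Solving: x = 1500(1 − 0.82) / (1 − 0.81·0.82) = 270 / 0.3358 ≈ 804.0500.
The husband gets 1500 − 804.0500 ≈ 695.9500.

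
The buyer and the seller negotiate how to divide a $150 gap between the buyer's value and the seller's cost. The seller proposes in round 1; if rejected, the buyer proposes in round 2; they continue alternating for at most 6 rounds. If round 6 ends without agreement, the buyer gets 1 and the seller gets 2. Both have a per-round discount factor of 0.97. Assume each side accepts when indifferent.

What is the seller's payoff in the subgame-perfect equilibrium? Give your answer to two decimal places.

Work backward from the last round.
Round 6 (the buyer proposes): the seller gets 2 if talks fail, so the buyer offers 2 and keeps 148.
Round 5 (the seller proposes): the buyer can get 148 next round, worth 0.97 × 148 = 143.56 now. The seller offers 143.56 and keeps 150 − 143.56 = 6.44.
Round 4 (the buyer proposes): the seller can get 6.44 next round, worth 0.97 × 6.44 = 6.2468 now. The buyer offers 6.2468 and keeps 150 − 6.2468 = 143.7532.
Round 3 (the seller proposes): the buyer can get 143.7532 next round, worth 0.97 × 143.7532 = 139.440604 now, so the seller offers 139.440604, keeping 10.559396.
Round 2 (the buyer proposes): the seller can get 10.559396 next round, worth 0.97 × 10.559396 = 10.24261412 now. The buyer offers 10.24261412 and keeps 150 − 10.24261412 = 139.75738588.
Round 1 (the seller proposes): the buyer can get 139.75738588 next round, worth 0.97 × 139.75738588 = 135.5646643036 now, so the seller offers 135.5646643036, keeping 14.4353356964.

14.44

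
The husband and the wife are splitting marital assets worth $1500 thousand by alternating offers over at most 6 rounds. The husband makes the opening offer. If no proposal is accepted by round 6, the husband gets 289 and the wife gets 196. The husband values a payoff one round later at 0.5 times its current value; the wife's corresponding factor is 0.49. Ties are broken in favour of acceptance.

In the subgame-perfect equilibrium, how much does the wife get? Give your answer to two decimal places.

Round 6 (the wife proposes): the husband gets 289 if talks fail, so the wife offers 289 and keeps 1211.
Round 5 (the husband proposes): the wife can get 1211 next round, worth 0.49 × 1211 = 593.39 now; the husband offers that and keeps 906.61.
Round 4 (the wife proposes): the husband can get 906.61 next round, worth 0.5 × 906.61 = 453.305 now, so the wife offers 453.305, keeping 1046.695.
Round 3 (the husband proposes): the wife can get 1046.695 next round, worth 0.49 × 1046.695 = 512.88055 now. The husband offers 512.88055 and keeps 1500 − 512.88055 = 987.11945.
Round 2 (the wife proposes): the husband can get 987.11945 next round, worth 0.5 × 987.11945 = 493.559725 now, so the wife offers 493.559725, keeping 1006.440275.
Round 1 (the husband proposes): the wife can get 1006.440275 next round, worth 0.49 × 1006.440275 = 493.15573475 now, so the husband offers 493.15573475, keeping 1006.84426525.

493.16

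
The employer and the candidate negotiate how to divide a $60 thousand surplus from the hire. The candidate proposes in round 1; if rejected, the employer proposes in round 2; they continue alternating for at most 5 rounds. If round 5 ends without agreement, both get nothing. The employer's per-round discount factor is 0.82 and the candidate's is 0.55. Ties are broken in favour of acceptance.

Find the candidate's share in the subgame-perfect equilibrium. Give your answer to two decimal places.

Round 5 (the candidate proposes): the employer will accept anything ≥ 0, so the candidate offers 0 and keeps 60.
Round 4 (the employer proposes): the candidate can get 60 next round, worth 0.55 × 60 = 33 now. The employer offers 33 and keeps 60 − 33 = 27.
Round 3 (the candidate proposes): the employer can get 27 next round, worth 0.82 × 27 = 22.14 now; the candidate offers that and keeps 37.86.
Round 2 (the employer proposes): the candidate can get 37.86 next round, worth 0.55 × 37.86 = 20.823 now; the employer offers that and keeps 39.177.
Round 1 (the candidate proposes): the employer can get 39.177 next round, worth 0.82 × 39.177 = 32.12514 now; the candidate offers that and keeps 27.87486.

27.87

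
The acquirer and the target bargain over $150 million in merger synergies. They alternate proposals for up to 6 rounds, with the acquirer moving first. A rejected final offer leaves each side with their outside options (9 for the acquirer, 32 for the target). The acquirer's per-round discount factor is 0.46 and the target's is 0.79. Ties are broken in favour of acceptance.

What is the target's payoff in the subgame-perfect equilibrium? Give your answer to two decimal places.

Round 6 (the target proposes): the acquirer gets 9 if talks fail, so the target offers 9 and keeps 141.
Round 5 (the acquirer proposes): the target can get 141 next round, worth 0.79 × 141 = 111.39 now, so the acquirer offers 111.39, keeping 38.61.
Round 4 (the target proposes): the acquirer can get 38.61 next round, worth 0.46 × 38.61 = 17.7606 now. The target offers 17.7606 and keeps 150 − 17.7606 = 132.2394.
Round 3 (the acquirer proposes): the target can get 132.2394 next round, worth 0.79 × 132.2394 = 104.469126 now. The acquirer offers 104.469126 and keeps 150 − 104.469126 = 45.530874.
Round 2 (the target proposes): the acquirer can get 45.530874 next round, worth 0.46 × 45.530874 = 20.94420204 now, so the target offers 20.94420204, keeping 129.05579796.
Round 1 (the acquirer proposes): the target can get 129.05579796 next round, worth 0.79 × 129.05579796 = 101.9540803884 now, so the acquirer offers 101.9540803884, keeping 48.0459196116.

101.95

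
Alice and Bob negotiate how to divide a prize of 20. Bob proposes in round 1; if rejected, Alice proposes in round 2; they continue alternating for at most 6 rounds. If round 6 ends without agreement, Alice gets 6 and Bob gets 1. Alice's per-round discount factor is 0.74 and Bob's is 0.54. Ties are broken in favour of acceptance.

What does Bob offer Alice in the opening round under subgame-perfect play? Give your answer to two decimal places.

11.77

Work backward from the last round.
Round 6 (Alice proposes): Bob gets 1 if talks fail, so Alice offers 1 and keeps 19.
Round 5 (Bob proposes): Alice can get 19 next round, worth 0.74 × 19 = 14.06 now. Bob offers 14.06 and keeps 20 − 14.06 = 5.94.
Round 4 (Alice proposes): Bob can get 5.94 next round, worth 0.54 × 5.94 = 3.2076 now. Alice offers 3.2076 and keeps 20 − 3.2076 = 16.7924.
Round 3 (Bob proposes): Alice can get 16.7924 next round, worth 0.74 × 16.7924 = 12.426376 now, so Bob offers 12.426376, keeping 7.573624.
Round 2 (Alice proposes): Bob can get 7.573624 next round, worth 0.54 × 7.573624 = 4.08975696 now, so Alice offers 4.08975696, keeping 15.91024304.
Round 1 (Bob proposes): Alice can get 15.91024304 next round, worth 0.74 × 15.91024304 = 11.7735798496 now. Bob offers 11.7735798496 and keeps 20 − 11.7735798496 = 8.2264201504.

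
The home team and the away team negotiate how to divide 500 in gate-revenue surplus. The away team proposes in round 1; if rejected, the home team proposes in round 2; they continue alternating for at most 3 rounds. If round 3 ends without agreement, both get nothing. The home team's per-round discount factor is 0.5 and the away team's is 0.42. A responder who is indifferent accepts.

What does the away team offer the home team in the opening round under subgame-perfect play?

Round 3 (the away team proposes): the home team will accept anything ≥ 0, so the away team offers 0 and keeps 500.
Round 2 (the home team proposes): the away team can get 500 next round, worth 0.42 × 500 = 210 now. The home team offers 210 and keeps 500 − 210 = 290.
Round 1 (the away team proposes): the home team can get 290 next round, worth 0.5 × 290 = 145 now, so the away team offers 145, keeping 355.

145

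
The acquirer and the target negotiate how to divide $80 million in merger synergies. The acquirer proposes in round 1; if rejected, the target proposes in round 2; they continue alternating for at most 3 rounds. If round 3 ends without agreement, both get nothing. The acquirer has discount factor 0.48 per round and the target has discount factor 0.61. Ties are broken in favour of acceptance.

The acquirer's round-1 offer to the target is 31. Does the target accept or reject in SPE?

Accept

Round 3 (the acquirer proposes): the target will accept anything ≥ 0, so the acquirer offers 0 and keeps 80.
Round 2 (the target proposes): the acquirer can get 80 next round, worth 0.48 × 80 = 38.4 now. The target offers 38.4 and keeps 80 − 38.4 = 41.6.
So by rejecting in round 1, the target gets 41.6 next round, worth 0.61 × 41.6 = 25.376 now.
Offer 31 ≥ 25.376, so the target accepts.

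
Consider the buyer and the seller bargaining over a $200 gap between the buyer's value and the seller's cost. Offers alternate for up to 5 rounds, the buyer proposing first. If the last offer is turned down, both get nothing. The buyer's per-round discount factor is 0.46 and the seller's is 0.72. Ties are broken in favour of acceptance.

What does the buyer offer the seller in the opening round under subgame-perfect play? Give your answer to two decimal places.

Round 5 (the buyer proposes): rejection yields 0 for the seller; the buyer offers 0 and keeps 200.
Round 4 (the seller proposes): the buyer can get 200 next round, worth 0.46 × 200 = 92 now. The seller offers 92 and keeps 200 − 92 = 108.
Round 3 (the buyer proposes): the seller can get 108 next round, worth 0.72 × 108 = 77.76 now, so the buyer offers 77.76, keeping 122.24.
Round 2 (the seller proposes): the buyer can get 122.24 next round, worth 0.46 × 122.24 = 56.2304 now. The seller offers 56.2304 and keeps 200 − 56.2304 = 143.7696.
Round 1 (the buyer proposes): the seller can get 143.7696 next round, worth 0.72 × 143.7696 = 103.514112 now, so the buyer offers 103.514112, keeping 96.485888.

103.51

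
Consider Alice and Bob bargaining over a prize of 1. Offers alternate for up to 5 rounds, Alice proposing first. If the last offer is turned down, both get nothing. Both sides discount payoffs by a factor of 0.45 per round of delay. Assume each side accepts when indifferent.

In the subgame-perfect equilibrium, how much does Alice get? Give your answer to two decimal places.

0.70

Work backward from the last round.
Round 5 (Alice proposes): Bob will accept anything ≥ 0, so Alice offers 0 and keeps 1.
Round 4 (Bob proposes): Alice can get 1 next round, worth 0.45 × 1 = 0.45 now; Bob offers that and keeps 0.55.
Round 3 (Alice proposes): Bob can get 0.55 next round, worth 0.45 × 0.55 = 0.2475 now, so Alice offers 0.2475, keeping 0.7525.
Round 2 (Bob proposes): Alice can get 0.7525 next round, worth 0.45 × 0.7525 = 0.338625 now. Bob offers 0.338625 and keeps 1 − 0.338625 = 0.661375.
Round 1 (Alice proposes): Bob can get 0.661375 next round, worth 0.45 × 0.661375 = 0.29761875 now. Alice offers 0.29761875 and keeps 1 − 0.29761875 = 0.70238125.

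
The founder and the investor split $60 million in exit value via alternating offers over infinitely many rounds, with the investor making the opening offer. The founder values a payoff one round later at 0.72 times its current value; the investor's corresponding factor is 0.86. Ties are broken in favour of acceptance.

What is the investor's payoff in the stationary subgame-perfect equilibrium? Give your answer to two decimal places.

In a stationary SPE each proposer offers the other exactly their discounted continuation value.
If the investor keeps x when proposing and the founder keeps y when proposing, then x = 60 − 0.72y and y = 60 − 0.86x.
Solving: x = 60(1 − 0.72) / (1 − 0.86·0.72) = 16.8 / 0.3808 ≈ 44.1176.
The founder gets 60 − 44.1176 ≈ 15.8824.

44.12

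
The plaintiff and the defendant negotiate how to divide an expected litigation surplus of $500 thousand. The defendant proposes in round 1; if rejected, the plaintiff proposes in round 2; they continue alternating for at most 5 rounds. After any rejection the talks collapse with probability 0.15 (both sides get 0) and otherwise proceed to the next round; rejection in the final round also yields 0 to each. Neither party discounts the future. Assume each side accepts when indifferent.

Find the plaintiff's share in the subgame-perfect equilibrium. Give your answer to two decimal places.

109.81

By backward induction:
Round 5 (the defendant proposes): rejection yields 0 for the plaintiff; the defendant offers 0 and keeps 500.
Round 4 (the plaintiff proposes): rejecting gives the defendant an expected 0.85 × 500 = 425; the plaintiff offers that and keeps 75.
Round 3 (the defendant proposes): rejecting gives the plaintiff an expected 0.85 × 75 = 63.75; the defendant offers that and keeps 436.25.
Round 2 (the plaintiff proposes): rejecting gives the defendant an expected 0.85 × 436.25 = 370.8125. The plaintiff offers 370.8125 and keeps 500 − 370.8125 = 129.1875.
Round 1 (the defendant proposes): rejecting gives the plaintiff an expected 0.85 × 129.1875 = 109.809375. The defendant offers 109.809375 and keeps 500 − 109.809375 = 390.190625.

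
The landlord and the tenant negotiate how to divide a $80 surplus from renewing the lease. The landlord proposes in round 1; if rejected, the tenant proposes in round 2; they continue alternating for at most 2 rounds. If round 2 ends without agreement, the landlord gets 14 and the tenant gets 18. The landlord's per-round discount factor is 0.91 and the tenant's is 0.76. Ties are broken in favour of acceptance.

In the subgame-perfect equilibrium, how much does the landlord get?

29.84

Round 2 (the tenant proposes): the landlord gets 14 if talks fail, so the tenant offers 14 and keeps 66.
Round 1 (the landlord proposes): the tenant can get 66 next round, worth 0.76 × 66 = 50.16 now; the landlord offers that and keeps 29.84.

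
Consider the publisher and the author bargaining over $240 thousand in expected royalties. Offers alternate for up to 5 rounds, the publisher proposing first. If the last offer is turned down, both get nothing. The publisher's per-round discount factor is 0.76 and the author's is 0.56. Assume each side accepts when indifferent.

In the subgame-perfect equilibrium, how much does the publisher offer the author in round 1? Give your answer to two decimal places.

45.98

Round 5 (the publisher proposes): rejection yields 0 for the author; the publisher offers 0 and keeps 240.
Round 4 (the author proposes): the publisher can get 240 next round, worth 0.76 × 240 = 182.4 now; the author offers that and keeps 57.6.
Round 3 (the publisher proposes): the author can get 57.6 next round, worth 0.56 × 57.6 = 32.256 now; the publisher offers that and keeps 207.744.
Round 2 (the author proposes): the publisher can get 207.744 next round, worth 0.76 × 207.744 = 157.88544 now; the author offers that and keeps 82.11456.
Round 1 (the publisher proposes): the author can get 82.11456 next round, worth 0.56 × 82.11456 = 45.9841536 now; the publisher offers that and keeps 194.0158464.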